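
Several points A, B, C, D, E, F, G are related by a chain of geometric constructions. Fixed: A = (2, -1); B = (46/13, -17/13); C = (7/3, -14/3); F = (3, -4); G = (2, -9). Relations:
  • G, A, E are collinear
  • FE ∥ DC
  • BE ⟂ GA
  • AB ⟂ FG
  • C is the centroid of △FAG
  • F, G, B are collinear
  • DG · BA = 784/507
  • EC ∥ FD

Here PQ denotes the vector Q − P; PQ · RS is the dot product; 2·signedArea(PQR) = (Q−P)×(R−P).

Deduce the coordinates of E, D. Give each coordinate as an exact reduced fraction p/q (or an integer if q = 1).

D = (10/3, -287/39)
E = (2, -17/13)

1. E_x = 2  [G, A, E are collinear ∩ BE ⟂ GA]
2. E_y = -17/13  [G, A, E are collinear ∩ BE ⟂ GA]
   → E = (2, -17/13)
3. D_x = 10/3  [FE ∥ DC ∩ EC ∥ FD]
4. D_y = -287/39  [FE ∥ DC ∩ EC ∥ FD]
   → D = (10/3, -287/39)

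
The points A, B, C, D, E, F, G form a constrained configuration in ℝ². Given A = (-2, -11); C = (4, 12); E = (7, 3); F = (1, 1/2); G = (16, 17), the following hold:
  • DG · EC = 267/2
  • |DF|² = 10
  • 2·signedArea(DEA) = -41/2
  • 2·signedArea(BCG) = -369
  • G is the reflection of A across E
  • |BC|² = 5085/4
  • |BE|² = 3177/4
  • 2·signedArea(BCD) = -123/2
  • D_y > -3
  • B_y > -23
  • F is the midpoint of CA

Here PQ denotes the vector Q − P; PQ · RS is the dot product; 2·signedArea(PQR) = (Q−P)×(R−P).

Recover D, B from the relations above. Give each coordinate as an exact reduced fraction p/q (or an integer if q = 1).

1. D_x = 2  [DG · EC = 267/2 ∩ 2·signedArea(DEA) = -41/2]
2. D_y = -5/2  [DG · EC = 267/2 ∩ 2·signedArea(DEA) = -41/2]
   → D = (2, -5/2)
3. B_x = -5  [2·signedArea(BCG) = -369 ∩ 2·signedArea(BCD) = -123/2]
4. B_y = -45/2  [2·signedArea(BCG) = -369 ∩ 2·signedArea(BCD) = -123/2]
   → B = (-5, -45/2)

B = (-5, -45/2)
D = (2, -5/2)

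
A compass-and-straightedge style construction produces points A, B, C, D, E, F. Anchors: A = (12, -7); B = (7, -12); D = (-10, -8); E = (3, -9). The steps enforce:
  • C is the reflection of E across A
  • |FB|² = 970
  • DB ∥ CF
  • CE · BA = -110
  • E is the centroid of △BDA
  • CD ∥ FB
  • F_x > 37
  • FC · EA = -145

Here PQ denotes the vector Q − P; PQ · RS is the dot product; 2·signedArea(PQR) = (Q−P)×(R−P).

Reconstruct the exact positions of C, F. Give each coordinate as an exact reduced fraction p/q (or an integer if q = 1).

1. C_x = 21  [C is the reflection of E across A]
2. C_y = -5  [C is the reflection of E across A]
   → C = (21, -5)
3. F_x = 38  [CD ∥ FB ∩ DB ∥ CF]
4. F_y = -9  [CD ∥ FB ∩ DB ∥ CF]
   → F = (38, -9)

C = (21, -5)
F = (38, -9)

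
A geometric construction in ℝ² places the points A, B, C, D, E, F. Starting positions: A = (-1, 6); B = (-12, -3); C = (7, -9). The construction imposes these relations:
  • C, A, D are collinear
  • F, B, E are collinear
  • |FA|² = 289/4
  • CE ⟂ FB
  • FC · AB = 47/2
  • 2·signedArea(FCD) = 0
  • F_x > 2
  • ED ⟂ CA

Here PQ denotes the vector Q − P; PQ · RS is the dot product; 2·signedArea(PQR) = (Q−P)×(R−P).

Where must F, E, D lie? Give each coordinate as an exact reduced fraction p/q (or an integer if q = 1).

D = (104467/29189, -75471/29189)
E = (628/101, -119/101)
F = (3, -3/2)

1. F_x = 3  [line 11·x + 9·y + -39/2 = 0 ∩ |FA|² = 289/4]
2. F_y = -3/2  [line 11·x + 9·y + -39/2 = 0 ∩ |FA|² = 289/4]
   → F = (3, -3/2)
3. E_x = 628/101  [F, B, E are collinear ∩ CE ⟂ FB]
4. E_y = -119/101  [F, B, E are collinear ∩ CE ⟂ FB]
   → E = (628/101, -119/101)
5. D_x = 104467/29189  [2·signedArea(FCD) = 0 ∩ ED ⟂ CA]
6. D_y = -75471/29189  [2·signedArea(FCD) = 0 ∩ ED ⟂ CA]
   → D = (104467/29189, -75471/29189)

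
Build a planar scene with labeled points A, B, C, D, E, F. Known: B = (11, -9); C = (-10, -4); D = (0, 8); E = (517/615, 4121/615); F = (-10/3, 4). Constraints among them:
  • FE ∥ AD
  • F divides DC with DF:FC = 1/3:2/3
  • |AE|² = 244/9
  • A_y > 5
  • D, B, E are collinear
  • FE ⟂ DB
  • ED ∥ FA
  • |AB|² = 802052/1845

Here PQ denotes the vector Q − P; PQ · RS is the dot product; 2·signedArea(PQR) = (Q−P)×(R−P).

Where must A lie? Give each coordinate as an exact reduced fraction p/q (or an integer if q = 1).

A = (-2567/615, 3259/615)

1. A_x = -2567/615  [FE ∥ AD ∩ ED ∥ FA]
2. A_y = 3259/615  [FE ∥ AD ∩ ED ∥ FA]
   → A = (-2567/615, 3259/615)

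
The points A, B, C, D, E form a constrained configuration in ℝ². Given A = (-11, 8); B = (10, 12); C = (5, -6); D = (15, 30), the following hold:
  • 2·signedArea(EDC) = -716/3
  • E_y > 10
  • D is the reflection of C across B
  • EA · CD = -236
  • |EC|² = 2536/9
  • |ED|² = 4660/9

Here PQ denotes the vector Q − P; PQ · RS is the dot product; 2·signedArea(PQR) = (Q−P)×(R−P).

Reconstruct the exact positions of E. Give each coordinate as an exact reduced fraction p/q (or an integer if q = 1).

1. E_x = 3  [EA · CD = -236 ∩ 2·signedArea(EDC) = -716/3]
2. E_y = 32/3  [EA · CD = -236 ∩ 2·signedArea(EDC) = -716/3]
   → E = (3, 32/3)

E = (3, 32/3)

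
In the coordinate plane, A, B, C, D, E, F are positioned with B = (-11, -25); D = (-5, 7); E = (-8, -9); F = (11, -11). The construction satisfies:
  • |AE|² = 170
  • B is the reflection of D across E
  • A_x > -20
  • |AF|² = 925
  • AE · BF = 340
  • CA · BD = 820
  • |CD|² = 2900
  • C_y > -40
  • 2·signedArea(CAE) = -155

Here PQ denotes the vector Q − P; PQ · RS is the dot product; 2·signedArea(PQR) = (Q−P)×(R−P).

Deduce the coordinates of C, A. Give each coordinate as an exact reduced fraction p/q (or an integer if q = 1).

1. A_x = -19  [line -22·x + -14·y + -642 = 0 ∩ |AE|² = 170]
2. A_y = -16  [line -22·x + -14·y + -642 = 0 ∩ |AE|² = 170]
   → A = (-19, -16)
3. C_x = -33  [CA · BD = 820 ∩ 2·signedArea(CAE) = -155]
4. C_y = -39  [CA · BD = 820 ∩ 2·signedArea(CAE) = -155]
   → C = (-33, -39)

A = (-19, -16)
C = (-33, -39)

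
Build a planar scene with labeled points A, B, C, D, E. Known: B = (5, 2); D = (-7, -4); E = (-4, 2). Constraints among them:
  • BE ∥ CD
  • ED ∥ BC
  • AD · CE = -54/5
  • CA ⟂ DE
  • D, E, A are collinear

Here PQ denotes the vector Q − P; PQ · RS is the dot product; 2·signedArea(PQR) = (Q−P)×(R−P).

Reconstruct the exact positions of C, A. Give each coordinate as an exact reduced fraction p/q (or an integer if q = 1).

A = (-26/5, -2/5)
C = (2, -4)

1. C_x = 2  [BE ∥ CD ∩ ED ∥ BC]
2. C_y = -4  [BE ∥ CD ∩ ED ∥ BC]
   → C = (2, -4)
3. A_x = -26/5  [D, E, A are collinear ∩ CA ⟂ DE]
4. A_y = -2/5  [D, E, A are collinear ∩ CA ⟂ DE]
   → A = (-26/5, -2/5)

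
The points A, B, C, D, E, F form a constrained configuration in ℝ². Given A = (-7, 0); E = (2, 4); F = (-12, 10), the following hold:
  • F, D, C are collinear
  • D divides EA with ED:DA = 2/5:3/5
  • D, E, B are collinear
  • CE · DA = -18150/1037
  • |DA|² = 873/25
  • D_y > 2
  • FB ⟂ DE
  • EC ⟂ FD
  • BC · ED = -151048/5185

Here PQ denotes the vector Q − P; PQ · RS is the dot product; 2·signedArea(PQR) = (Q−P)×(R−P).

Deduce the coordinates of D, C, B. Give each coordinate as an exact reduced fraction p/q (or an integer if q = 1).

B = (-724/97, -20/97)
C = (-16/1037, 1288/1037)
D = (-8/5, 12/5)

1. D_x = -8/5  [D divides EA with ED:DA = 2/5:3/5]
2. D_y = 12/5  [D divides EA with ED:DA = 2/5:3/5]
   → D = (-8/5, 12/5)
3. C_x = -16/1037  [F, D, C are collinear ∩ EC ⟂ FD]
4. C_y = 1288/1037  [F, D, C are collinear ∩ EC ⟂ FD]
   → C = (-16/1037, 1288/1037)
5. B_x = -724/97  [D, E, B are collinear ∩ FB ⟂ DE]
6. B_y = -20/97  [D, E, B are collinear ∩ FB ⟂ DE]
   → B = (-724/97, -20/97)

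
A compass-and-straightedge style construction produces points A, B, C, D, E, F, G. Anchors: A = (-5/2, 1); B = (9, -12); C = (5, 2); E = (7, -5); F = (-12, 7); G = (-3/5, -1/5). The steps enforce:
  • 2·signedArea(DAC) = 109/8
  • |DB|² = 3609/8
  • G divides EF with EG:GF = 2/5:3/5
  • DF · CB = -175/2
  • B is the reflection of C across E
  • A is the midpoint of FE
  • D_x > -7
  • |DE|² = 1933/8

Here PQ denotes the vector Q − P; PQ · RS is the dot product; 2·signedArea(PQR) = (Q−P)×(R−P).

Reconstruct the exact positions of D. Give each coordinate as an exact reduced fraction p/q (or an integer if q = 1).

D = (-27/4, 9/4)

1. D_x = -27/4  [2·signedArea(DAC) = 109/8 ∩ DF · CB = -175/2]
2. D_y = 9/4  [2·signedArea(DAC) = 109/8 ∩ DF · CB = -175/2]
   → D = (-27/4, 9/4)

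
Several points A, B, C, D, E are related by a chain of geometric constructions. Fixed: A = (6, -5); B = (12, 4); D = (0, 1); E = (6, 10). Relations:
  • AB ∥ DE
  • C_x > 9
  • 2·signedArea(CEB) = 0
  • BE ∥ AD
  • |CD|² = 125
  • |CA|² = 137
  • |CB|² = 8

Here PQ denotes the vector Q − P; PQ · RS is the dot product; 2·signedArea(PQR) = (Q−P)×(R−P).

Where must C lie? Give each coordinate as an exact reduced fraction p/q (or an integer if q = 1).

C = (10, 6)

1. C_x = 10  [line 6·x + 6·y + -96 = 0 ∩ |CD|² = 125]
2. C_y = 6  [line 6·x + 6·y + -96 = 0 ∩ |CD|² = 125]
   → C = (10, 6)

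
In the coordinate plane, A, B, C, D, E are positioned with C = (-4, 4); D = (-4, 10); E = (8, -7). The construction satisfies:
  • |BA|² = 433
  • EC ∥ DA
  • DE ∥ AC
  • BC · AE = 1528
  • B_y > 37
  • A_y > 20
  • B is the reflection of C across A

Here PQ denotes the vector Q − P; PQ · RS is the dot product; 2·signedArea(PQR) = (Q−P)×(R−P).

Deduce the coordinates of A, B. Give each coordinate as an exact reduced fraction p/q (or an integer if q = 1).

1. A_x = -16  [DE ∥ AC ∩ EC ∥ DA]
2. A_y = 21  [DE ∥ AC ∩ EC ∥ DA]
   → A = (-16, 21)
3. B_x = -28  [B is the reflection of C across A]
4. B_y = 38  [B is the reflection of C across A]
   → B = (-28, 38)

A = (-16, 21)
B = (-28, 38)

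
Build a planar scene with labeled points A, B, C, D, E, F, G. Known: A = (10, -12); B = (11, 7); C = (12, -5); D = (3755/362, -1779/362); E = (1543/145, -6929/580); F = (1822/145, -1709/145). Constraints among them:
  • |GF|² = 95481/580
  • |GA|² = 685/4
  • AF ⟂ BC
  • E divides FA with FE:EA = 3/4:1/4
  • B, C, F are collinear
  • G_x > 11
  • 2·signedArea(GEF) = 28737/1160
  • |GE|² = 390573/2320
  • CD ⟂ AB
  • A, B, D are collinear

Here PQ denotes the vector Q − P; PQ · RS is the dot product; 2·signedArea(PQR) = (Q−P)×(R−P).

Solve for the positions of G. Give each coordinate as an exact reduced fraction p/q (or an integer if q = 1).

G = (23/2, 1)

1. G_x = 23/2  [line -93/580·x + 279/145·y + -93/1160 = 0 ∩ |GF|² = 95481/580]
2. G_y = 1  [line -93/580·x + 279/145·y + -93/1160 = 0 ∩ |GF|² = 95481/580]
   → G = (23/2, 1)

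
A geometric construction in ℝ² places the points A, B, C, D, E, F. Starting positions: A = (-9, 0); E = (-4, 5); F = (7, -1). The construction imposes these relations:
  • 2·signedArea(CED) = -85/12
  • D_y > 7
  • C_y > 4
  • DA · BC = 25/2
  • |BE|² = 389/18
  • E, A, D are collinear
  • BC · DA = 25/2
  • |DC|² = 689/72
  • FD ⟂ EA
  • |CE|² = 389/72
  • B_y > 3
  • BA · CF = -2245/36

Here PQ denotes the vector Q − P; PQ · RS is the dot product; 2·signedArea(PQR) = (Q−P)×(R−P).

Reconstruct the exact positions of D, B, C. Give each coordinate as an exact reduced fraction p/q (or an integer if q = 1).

B = (1/2, 23/6)
C = (-7/4, 53/12)
D = (-3/2, 15/2)

1. D_x = -3/2  [E, A, D are collinear ∩ FD ⟂ EA]
2. D_y = 15/2  [E, A, D are collinear ∩ FD ⟂ EA]
   → D = (-3/2, 15/2)
3. C_x = -7/4  [line -5/2·x + 5/2·y + -185/12 = 0 ∩ |CE|² = 389/72]
4. C_y = 53/12  [line -5/2·x + 5/2·y + -185/12 = 0 ∩ |CE|² = 389/72]
   → C = (-7/4, 53/12)
5. B_x = 1/2  [BC · DA = 25/2 ∩ BA · CF = -2245/36]
6. B_y = 23/6  [BC · DA = 25/2 ∩ BA · CF = -2245/36]
   → B = (1/2, 23/6)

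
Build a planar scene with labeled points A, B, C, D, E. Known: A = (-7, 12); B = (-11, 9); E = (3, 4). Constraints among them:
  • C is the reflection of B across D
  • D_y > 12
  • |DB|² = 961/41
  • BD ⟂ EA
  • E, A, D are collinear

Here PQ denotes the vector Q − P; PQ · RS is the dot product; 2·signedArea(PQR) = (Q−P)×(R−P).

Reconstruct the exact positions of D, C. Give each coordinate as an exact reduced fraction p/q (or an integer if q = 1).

1. D_x = -327/41  [E, A, D are collinear ∩ BD ⟂ EA]
2. D_y = 524/41  [E, A, D are collinear ∩ BD ⟂ EA]
   → D = (-327/41, 524/41)
3. C_x = -203/41  [C is the reflection of B across D]
4. C_y = 679/41  [C is the reflection of B across D]
   → C = (-203/41, 679/41)

C = (-203/41, 679/41)
D = (-327/41, 524/41)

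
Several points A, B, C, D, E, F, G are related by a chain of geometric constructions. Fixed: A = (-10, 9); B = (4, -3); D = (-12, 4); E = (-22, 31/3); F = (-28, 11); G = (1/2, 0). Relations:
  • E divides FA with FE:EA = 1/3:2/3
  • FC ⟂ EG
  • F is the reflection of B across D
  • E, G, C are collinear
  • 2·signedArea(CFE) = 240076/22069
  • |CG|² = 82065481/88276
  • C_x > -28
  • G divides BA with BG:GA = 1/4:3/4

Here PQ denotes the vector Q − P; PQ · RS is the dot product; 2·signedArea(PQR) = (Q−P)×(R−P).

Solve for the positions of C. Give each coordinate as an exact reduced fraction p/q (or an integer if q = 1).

C = (-600448/22069, 280829/22069)

1. C_x = -600448/22069  [E, G, C are collinear ∩ FC ⟂ EG]
2. C_y = 280829/22069  [E, G, C are collinear ∩ FC ⟂ EG]
   → C = (-600448/22069, 280829/22069)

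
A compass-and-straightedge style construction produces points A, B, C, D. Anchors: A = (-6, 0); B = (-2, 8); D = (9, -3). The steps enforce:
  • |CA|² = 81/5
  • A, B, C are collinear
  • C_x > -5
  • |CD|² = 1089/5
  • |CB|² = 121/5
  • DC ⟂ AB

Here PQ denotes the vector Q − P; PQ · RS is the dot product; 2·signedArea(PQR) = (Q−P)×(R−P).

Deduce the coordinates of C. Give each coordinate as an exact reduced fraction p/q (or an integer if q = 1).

1. C_x = -21/5  [A, B, C are collinear ∩ DC ⟂ AB]
2. C_y = 18/5  [A, B, C are collinear ∩ DC ⟂ AB]
   → C = (-21/5, 18/5)

C = (-21/5, 18/5)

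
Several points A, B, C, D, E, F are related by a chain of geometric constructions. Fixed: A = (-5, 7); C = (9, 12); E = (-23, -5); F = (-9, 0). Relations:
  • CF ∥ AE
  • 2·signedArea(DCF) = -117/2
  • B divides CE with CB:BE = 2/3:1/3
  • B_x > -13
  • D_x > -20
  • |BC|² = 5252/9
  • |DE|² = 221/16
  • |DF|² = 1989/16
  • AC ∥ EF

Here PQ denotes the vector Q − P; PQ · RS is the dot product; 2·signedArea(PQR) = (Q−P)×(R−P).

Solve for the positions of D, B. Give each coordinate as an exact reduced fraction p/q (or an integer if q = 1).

1. D_x = -39/2  [line 12·x + -18·y + 333/2 = 0 ∩ |DE|² = 221/16]
2. D_y = -15/4  [line 12·x + -18·y + 333/2 = 0 ∩ |DE|² = 221/16]
   → D = (-39/2, -15/4)
3. B_x = -37/3  [B divides CE with CB:BE = 2/3:1/3]
4. B_y = 2/3  [B divides CE with CB:BE = 2/3:1/3]
   → B = (-37/3, 2/3)

B = (-37/3, 2/3)
D = (-39/2, -15/4)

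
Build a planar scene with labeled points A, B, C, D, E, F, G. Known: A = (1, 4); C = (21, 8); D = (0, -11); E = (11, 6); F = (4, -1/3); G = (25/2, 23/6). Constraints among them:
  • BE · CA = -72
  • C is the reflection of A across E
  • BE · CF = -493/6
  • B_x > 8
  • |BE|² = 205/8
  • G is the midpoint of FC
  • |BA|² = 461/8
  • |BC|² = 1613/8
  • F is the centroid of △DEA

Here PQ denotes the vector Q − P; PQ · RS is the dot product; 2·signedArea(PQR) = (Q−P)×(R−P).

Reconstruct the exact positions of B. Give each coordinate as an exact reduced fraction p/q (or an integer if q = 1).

1. B_x = 33/4  [BE · CA = -72 ∩ BE · CF = -493/6]
2. B_y = 7/4  [BE · CA = -72 ∩ BE · CF = -493/6]
   → B = (33/4, 7/4)

B = (33/4, 7/4)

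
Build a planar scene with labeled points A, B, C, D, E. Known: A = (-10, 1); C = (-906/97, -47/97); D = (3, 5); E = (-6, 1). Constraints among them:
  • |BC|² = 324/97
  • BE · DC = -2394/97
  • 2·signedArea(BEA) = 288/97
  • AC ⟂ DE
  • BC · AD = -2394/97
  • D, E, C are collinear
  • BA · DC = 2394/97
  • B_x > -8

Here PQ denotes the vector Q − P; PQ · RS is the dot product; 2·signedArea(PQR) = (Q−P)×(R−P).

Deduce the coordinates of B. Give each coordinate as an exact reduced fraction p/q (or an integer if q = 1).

B = (-744/97, 25/97)

1. B_x = -744/97  [BE · DC = -2394/97 ∩ BC · AD = -2394/97]
2. B_y = 25/97  [BE · DC = -2394/97 ∩ BC · AD = -2394/97]
   → B = (-744/97, 25/97)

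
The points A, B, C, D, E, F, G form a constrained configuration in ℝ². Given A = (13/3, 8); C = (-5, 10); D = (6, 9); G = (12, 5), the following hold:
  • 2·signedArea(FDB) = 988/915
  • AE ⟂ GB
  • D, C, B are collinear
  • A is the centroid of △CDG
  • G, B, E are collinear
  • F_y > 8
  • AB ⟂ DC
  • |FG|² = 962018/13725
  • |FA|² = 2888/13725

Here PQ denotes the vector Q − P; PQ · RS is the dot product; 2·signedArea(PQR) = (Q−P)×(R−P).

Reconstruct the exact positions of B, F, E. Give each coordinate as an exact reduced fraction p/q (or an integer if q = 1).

B = (812/183, 1673/183)
E = (9035896/1867515, 16662508/1867515)
F = (4003/915, 7738/915)

1. B_x = 812/183  [D, C, B are collinear ∩ AB ⟂ DC]
2. B_y = 1673/183  [D, C, B are collinear ∩ AB ⟂ DC]
   → B = (812/183, 1673/183)
3. F_x = 4003/915  [line -26/183·x + -286/183·y + 12662/915 = 0 ∩ |FA|² = 2888/13725]
4. F_y = 7738/915  [line -26/183·x + -286/183·y + 12662/915 = 0 ∩ |FA|² = 2888/13725]
   → F = (4003/915, 7738/915)
5. E_x = 9035896/1867515  [G, B, E are collinear ∩ AE ⟂ GB]
6. E_y = 16662508/1867515  [G, B, E are collinear ∩ AE ⟂ GB]
   → E = (9035896/1867515, 16662508/1867515)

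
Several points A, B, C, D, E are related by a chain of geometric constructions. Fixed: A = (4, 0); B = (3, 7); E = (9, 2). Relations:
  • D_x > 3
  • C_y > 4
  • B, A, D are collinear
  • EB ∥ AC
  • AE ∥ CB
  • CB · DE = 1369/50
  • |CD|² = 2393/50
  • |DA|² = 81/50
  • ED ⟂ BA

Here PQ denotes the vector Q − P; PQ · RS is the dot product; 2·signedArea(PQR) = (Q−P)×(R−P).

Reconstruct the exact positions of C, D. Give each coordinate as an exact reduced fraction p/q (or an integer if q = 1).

1. C_x = -2  [AE ∥ CB ∩ EB ∥ AC]
2. C_y = 5  [AE ∥ CB ∩ EB ∥ AC]
   → C = (-2, 5)
3. D_x = 191/50  [B, A, D are collinear ∩ ED ⟂ BA]
4. D_y = 63/50  [B, A, D are collinear ∩ ED ⟂ BA]
   → D = (191/50, 63/50)

C = (-2, 5)
D = (191/50, 63/50)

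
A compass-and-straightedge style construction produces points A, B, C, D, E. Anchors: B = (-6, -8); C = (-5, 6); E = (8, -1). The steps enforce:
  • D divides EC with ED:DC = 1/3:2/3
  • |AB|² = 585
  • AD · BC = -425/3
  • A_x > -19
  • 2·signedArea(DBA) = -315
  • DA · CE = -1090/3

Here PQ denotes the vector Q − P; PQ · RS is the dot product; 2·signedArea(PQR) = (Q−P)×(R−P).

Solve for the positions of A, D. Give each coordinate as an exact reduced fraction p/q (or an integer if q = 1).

A = (-18, 13)
D = (11/3, 4/3)

1. D_x = 11/3  [D divides EC with ED:DC = 1/3:2/3]
2. D_y = 4/3  [D divides EC with ED:DC = 1/3:2/3]
   → D = (11/3, 4/3)
3. A_x = -18  [AD · BC = -425/3 ∩ 2·signedArea(DBA) = -315]
4. A_y = 13  [AD · BC = -425/3 ∩ 2·signedArea(DBA) = -315]
   → A = (-18, 13)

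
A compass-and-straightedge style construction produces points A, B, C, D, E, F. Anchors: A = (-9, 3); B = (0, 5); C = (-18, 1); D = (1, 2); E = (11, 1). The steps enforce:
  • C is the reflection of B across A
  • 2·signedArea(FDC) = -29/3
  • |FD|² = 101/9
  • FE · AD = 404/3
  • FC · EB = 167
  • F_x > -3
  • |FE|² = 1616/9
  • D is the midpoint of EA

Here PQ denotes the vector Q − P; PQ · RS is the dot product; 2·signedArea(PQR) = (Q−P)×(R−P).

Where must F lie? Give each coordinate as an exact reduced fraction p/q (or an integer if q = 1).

1. F_x = -7/3  [FE · AD = 404/3 ∩ FC · EB = 167]
2. F_y = 7/3  [FE · AD = 404/3 ∩ FC · EB = 167]
   → F = (-7/3, 7/3)

F = (-7/3, 7/3)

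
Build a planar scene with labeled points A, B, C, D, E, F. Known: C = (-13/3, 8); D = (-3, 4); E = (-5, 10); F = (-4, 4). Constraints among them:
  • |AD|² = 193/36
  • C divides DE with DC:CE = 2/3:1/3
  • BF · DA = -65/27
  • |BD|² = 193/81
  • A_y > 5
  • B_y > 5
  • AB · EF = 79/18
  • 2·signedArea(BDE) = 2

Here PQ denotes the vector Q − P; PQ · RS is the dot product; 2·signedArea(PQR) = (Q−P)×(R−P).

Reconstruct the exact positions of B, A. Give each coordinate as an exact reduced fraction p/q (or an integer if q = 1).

A = (-25/6, 6)
B = (-34/9, 16/3)

1. B_x = -34/9  [line -6·x + -2·y + -12 = 0 ∩ |BD|² = 193/81]
2. B_y = 16/3  [line -6·x + -2·y + -12 = 0 ∩ |BD|² = 193/81]
   → B = (-34/9, 16/3)
3. A_x = -25/6  [BF · DA = -65/27 ∩ AB · EF = 79/18]
4. A_y = 6  [BF · DA = -65/27 ∩ AB · EF = 79/18]
   → A = (-25/6, 6)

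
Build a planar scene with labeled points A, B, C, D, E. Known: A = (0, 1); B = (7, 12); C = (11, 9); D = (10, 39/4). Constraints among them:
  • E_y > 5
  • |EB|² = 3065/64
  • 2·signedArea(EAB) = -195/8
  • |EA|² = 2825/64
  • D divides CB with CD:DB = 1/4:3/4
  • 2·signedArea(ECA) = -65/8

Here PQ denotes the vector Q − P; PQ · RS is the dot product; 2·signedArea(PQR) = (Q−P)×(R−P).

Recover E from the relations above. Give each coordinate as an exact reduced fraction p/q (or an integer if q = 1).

1. E_x = 5  [2·signedArea(ECA) = -65/8 ∩ 2·signedArea(EAB) = -195/8]
2. E_y = 43/8  [2·signedArea(ECA) = -65/8 ∩ 2·signedArea(EAB) = -195/8]
   → E = (5, 43/8)

E = (5, 43/8)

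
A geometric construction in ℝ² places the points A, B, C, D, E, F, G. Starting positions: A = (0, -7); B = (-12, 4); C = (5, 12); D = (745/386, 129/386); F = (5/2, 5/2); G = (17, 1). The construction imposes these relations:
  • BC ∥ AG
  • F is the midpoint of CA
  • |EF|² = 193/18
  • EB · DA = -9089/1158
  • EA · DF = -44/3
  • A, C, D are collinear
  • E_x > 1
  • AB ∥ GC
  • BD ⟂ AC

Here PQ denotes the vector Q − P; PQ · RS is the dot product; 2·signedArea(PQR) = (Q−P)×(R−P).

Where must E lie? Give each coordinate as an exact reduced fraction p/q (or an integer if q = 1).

1. E_x = 5/3  [line -110/193·x + -418/193·y + -286/579 = 0 ∩ |EF|² = 193/18]
2. E_y = -2/3  [line -110/193·x + -418/193·y + -286/579 = 0 ∩ |EF|² = 193/18]
   → E = (5/3, -2/3)

E = (5/3, -2/3)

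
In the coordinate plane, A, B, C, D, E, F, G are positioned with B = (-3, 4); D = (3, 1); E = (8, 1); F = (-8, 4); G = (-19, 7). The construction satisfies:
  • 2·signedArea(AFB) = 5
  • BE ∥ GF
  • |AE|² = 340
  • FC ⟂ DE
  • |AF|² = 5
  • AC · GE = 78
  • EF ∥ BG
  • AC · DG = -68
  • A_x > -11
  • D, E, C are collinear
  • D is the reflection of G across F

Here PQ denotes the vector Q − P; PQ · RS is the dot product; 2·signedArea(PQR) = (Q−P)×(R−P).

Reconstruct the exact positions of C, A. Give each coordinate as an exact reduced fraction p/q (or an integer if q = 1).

A = (-10, 5)
C = (-8, 1)

1. C_x = -8  [D, E, C are collinear ∩ FC ⟂ DE]
2. C_y = 1  [D, E, C are collinear ∩ FC ⟂ DE]
   → C = (-8, 1)
3. A_x = -10  [AC · DG = -68 ∩ 2·signedArea(AFB) = 5]
4. A_y = 5  [AC · DG = -68 ∩ 2·signedArea(AFB) = 5]
   → A = (-10, 5)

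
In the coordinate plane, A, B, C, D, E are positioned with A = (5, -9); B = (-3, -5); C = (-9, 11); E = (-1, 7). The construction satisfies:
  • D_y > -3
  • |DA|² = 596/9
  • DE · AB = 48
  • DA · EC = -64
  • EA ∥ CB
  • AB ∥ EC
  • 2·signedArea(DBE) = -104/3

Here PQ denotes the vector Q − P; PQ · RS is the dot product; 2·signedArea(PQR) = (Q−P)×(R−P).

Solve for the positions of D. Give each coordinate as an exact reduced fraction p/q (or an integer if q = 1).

D = (1/3, -7/3)

1. D_x = 1/3  [DE · AB = 48 ∩ 2·signedArea(DBE) = -104/3]
2. D_y = -7/3  [DE · AB = 48 ∩ 2·signedArea(DBE) = -104/3]
   → D = (1/3, -7/3)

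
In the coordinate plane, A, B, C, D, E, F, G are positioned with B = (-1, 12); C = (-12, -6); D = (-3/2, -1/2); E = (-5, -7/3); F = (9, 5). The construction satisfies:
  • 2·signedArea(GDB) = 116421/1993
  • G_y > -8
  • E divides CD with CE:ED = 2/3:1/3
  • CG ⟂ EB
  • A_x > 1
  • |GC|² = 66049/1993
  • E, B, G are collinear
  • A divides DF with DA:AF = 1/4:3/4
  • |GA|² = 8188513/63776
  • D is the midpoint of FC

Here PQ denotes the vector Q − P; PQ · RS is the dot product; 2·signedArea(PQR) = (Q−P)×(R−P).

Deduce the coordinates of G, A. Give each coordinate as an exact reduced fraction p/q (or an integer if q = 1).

1. G_x = -12865/1993  [E, B, G are collinear ∩ CG ⟂ EB]
2. G_y = -15042/1993  [E, B, G are collinear ∩ CG ⟂ EB]
   → G = (-12865/1993, -15042/1993)
3. A_x = 9/8  [A divides DF with DA:AF = 1/4:3/4]
4. A_y = 7/8  [A divides DF with DA:AF = 1/4:3/4]
   → A = (9/8, 7/8)

A = (9/8, 7/8)
G = (-12865/1993, -15042/1993)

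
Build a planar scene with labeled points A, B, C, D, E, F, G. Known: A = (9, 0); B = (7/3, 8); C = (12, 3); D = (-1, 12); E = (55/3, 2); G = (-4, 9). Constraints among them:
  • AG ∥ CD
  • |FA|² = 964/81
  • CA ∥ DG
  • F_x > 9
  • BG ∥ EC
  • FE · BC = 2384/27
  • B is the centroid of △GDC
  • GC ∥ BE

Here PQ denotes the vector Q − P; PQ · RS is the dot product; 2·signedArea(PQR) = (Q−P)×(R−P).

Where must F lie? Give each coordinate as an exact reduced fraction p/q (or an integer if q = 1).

F = (89/9, 10/3)

1. F_x = 89/9  [line -29/3·x + 5·y + 2131/27 = 0 ∩ |FA|² = 964/81]
2. F_y = 10/3  [line -29/3·x + 5·y + 2131/27 = 0 ∩ |FA|² = 964/81]
   → F = (89/9, 10/3)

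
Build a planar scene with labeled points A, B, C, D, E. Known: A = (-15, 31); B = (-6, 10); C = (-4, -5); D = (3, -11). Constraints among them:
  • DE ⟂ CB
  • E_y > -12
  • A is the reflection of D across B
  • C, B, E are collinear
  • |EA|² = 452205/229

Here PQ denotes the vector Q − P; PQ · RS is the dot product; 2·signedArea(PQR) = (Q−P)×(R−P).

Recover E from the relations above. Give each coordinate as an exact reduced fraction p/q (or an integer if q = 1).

E = (-708/229, -2705/229)

1. E_x = -708/229  [C, B, E are collinear ∩ DE ⟂ CB]
2. E_y = -2705/229  [C, B, E are collinear ∩ DE ⟂ CB]
   → E = (-708/229, -2705/229)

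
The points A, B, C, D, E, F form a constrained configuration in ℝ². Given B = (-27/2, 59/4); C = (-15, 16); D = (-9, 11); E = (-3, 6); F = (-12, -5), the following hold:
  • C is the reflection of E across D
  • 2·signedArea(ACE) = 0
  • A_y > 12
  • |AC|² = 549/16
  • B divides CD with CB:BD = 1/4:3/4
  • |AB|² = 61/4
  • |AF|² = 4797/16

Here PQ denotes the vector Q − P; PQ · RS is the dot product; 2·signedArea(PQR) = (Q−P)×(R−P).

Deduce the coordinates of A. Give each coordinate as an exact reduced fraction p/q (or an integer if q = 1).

A = (-21/2, 49/4)

1. A_x = -21/2  [line 10·x + 12·y + -42 = 0 ∩ |AF|² = 4797/16]
2. A_y = 49/4  [line 10·x + 12·y + -42 = 0 ∩ |AF|² = 4797/16]
   → A = (-21/2, 49/4)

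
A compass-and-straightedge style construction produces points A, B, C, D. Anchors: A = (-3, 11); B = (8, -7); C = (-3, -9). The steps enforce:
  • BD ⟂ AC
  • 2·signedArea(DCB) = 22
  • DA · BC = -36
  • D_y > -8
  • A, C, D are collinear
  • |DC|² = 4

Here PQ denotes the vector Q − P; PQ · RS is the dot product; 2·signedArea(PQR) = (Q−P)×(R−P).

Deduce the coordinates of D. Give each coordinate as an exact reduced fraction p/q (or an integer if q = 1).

1. D_x = -3  [A, C, D are collinear ∩ BD ⟂ AC]
2. D_y = -7  [A, C, D are collinear ∩ BD ⟂ AC]
   → D = (-3, -7)

D = (-3, -7)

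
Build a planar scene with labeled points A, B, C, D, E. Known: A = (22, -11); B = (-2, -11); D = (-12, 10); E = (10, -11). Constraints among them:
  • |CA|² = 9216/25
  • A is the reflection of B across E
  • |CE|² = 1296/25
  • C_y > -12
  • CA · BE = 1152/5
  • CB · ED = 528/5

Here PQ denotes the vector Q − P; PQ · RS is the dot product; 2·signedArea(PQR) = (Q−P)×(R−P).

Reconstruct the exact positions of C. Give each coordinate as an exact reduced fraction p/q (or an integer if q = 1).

C = (14/5, -11)

1. C_x = 14/5  [CA · BE = 1152/5 ∩ CB · ED = 528/5]
2. C_y = -11  [CA · BE = 1152/5 ∩ CB · ED = 528/5]
   → C = (14/5, -11)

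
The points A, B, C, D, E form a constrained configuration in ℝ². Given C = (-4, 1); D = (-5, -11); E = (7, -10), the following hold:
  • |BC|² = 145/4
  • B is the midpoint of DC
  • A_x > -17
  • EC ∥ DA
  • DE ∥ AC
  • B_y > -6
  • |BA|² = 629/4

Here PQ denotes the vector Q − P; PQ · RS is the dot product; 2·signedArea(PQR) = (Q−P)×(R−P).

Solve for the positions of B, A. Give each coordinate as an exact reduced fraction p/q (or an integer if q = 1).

1. B_x = -9/2  [B is the midpoint of DC]
2. B_y = -5  [B is the midpoint of DC]
   → B = (-9/2, -5)
3. A_x = -16  [DE ∥ AC ∩ EC ∥ DA]
4. A_y = 0  [DE ∥ AC ∩ EC ∥ DA]
   → A = (-16, 0)

A = (-16, 0)
B = (-9/2, -5)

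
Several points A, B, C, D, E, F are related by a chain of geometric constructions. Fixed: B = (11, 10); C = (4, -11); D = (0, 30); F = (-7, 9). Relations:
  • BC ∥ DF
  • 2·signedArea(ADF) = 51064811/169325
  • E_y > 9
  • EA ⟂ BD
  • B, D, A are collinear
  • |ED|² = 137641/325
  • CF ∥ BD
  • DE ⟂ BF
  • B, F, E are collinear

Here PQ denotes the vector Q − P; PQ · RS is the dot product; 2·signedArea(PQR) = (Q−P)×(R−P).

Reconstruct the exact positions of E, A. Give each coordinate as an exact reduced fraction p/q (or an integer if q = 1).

1. E_x = 371/325  [B, F, E are collinear ∩ DE ⟂ BF]
2. E_y = 3072/325  [B, F, E are collinear ∩ DE ⟂ BF]
   → E = (371/325, 3072/325)
3. A_x = 1514051/169325  [B, D, A are collinear ∩ EA ⟂ BD]
4. A_y = 465386/33865  [B, D, A are collinear ∩ EA ⟂ BD]
   → A = (1514051/169325, 465386/33865)

A = (1514051/169325, 465386/33865)
E = (371/325, 3072/325)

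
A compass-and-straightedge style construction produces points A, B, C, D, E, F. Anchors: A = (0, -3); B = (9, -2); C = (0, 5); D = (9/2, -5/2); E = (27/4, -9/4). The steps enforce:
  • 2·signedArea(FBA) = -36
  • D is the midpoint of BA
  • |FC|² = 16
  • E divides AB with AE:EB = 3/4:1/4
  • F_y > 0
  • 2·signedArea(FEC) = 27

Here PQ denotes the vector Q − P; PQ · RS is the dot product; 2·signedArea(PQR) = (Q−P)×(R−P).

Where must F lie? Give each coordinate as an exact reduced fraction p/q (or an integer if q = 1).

1. F_x = 0  [2·signedArea(FBA) = -36 ∩ 2·signedArea(FEC) = 27]
2. F_y = 1  [2·signedArea(FBA) = -36 ∩ 2·signedArea(FEC) = 27]
   → F = (0, 1)

F = (0, 1)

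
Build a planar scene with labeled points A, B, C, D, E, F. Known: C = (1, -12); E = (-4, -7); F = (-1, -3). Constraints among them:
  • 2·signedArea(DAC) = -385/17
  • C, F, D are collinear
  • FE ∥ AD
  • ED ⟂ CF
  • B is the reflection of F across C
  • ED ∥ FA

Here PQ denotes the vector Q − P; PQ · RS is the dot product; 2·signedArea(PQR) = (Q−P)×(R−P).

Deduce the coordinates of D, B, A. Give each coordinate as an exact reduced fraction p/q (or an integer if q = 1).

A = (46/17, -37/17)
B = (3, -21)
D = (-5/17, -105/17)

1. D_x = -5/17  [C, F, D are collinear ∩ ED ⟂ CF]
2. D_y = -105/17  [C, F, D are collinear ∩ ED ⟂ CF]
   → D = (-5/17, -105/17)
3. B_x = 3  [B is the reflection of F across C]
4. B_y = -21  [B is the reflection of F across C]
   → B = (3, -21)
5. A_x = 46/17  [FE ∥ AD ∩ ED ∥ FA]
6. A_y = -37/17  [FE ∥ AD ∩ ED ∥ FA]
   → A = (46/17, -37/17)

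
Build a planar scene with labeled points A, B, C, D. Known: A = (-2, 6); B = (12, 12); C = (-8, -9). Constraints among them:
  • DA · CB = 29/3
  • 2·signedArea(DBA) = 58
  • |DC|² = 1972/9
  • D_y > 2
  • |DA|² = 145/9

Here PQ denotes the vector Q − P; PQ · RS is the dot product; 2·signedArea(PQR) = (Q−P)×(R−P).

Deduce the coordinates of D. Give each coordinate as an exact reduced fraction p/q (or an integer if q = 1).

1. D_x = 2/3  [2·signedArea(DBA) = 58 ∩ DA · CB = 29/3]
2. D_y = 3  [2·signedArea(DBA) = 58 ∩ DA · CB = 29/3]
   → D = (2/3, 3)

D = (2/3, 3)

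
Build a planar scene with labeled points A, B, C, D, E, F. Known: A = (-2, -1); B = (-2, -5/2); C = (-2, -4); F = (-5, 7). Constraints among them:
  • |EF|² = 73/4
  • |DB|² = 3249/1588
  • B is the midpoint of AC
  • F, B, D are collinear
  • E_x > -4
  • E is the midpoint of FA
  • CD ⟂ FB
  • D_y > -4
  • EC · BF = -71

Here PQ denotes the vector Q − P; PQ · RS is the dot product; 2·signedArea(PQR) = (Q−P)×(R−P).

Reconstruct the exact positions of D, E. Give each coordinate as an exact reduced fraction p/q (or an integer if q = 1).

1. D_x = -623/397  [F, B, D are collinear ∩ CD ⟂ FB]
2. D_y = -1534/397  [F, B, D are collinear ∩ CD ⟂ FB]
   → D = (-623/397, -1534/397)
3. E_x = -7/2  [E is the midpoint of FA]
4. E_y = 3  [E is the midpoint of FA]
   → E = (-7/2, 3)

D = (-623/397, -1534/397)
E = (-7/2, 3)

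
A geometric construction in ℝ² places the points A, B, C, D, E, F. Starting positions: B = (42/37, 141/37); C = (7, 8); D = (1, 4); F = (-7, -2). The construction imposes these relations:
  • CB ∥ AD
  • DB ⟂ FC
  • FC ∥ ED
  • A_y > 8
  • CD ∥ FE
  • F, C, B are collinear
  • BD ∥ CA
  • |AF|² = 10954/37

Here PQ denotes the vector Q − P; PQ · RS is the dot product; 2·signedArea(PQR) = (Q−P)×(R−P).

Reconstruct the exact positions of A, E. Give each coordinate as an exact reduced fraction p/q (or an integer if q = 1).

1. A_x = 254/37  [CB ∥ AD ∩ BD ∥ CA]
2. A_y = 303/37  [CB ∥ AD ∩ BD ∥ CA]
   → A = (254/37, 303/37)
3. E_x = -13  [FC ∥ ED ∩ CD ∥ FE]
4. E_y = -6  [FC ∥ ED ∩ CD ∥ FE]
   → E = (-13, -6)

A = (254/37, 303/37)
E = (-13, -6)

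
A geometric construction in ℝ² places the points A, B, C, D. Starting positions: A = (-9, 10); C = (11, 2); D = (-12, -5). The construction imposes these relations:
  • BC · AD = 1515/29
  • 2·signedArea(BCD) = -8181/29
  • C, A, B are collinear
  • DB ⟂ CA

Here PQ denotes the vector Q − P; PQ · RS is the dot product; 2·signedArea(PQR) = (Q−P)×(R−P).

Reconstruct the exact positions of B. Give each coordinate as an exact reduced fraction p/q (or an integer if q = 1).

1. B_x = -186/29  [C, A, B are collinear ∩ DB ⟂ CA]
2. B_y = 260/29  [C, A, B are collinear ∩ DB ⟂ CA]
   → B = (-186/29, 260/29)

B = (-186/29, 260/29)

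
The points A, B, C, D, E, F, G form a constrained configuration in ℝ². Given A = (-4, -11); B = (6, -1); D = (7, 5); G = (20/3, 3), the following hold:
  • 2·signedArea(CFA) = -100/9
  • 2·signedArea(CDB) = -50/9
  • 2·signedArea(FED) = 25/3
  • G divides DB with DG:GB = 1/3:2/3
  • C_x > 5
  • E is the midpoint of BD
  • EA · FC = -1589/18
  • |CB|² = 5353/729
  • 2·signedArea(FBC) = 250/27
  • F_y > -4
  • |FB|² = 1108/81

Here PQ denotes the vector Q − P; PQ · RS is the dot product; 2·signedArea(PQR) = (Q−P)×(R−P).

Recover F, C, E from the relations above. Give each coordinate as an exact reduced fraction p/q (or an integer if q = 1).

1. C_x = 149/27  [line 6·x + -1·y + -283/9 = 0 ∩ |CB|² = 5353/729]
2. C_y = 5/3  [line 6·x + -1·y + -283/9 = 0 ∩ |CB|² = 5353/729]
   → C = (149/27, 5/3)
3. E_x = 13/2  [E is the midpoint of BD]
4. E_y = 2  [E is the midpoint of BD]
   → E = (13/2, 2)
5. F_x = 26/9  [2·signedArea(FBC) = 250/27 ∩ 2·signedArea(CFA) = -100/9]
6. F_y = -3  [2·signedArea(FBC) = 250/27 ∩ 2·signedArea(CFA) = -100/9]
   → F = (26/9, -3)

C = (149/27, 5/3)
E = (13/2, 2)
F = (26/9, -3)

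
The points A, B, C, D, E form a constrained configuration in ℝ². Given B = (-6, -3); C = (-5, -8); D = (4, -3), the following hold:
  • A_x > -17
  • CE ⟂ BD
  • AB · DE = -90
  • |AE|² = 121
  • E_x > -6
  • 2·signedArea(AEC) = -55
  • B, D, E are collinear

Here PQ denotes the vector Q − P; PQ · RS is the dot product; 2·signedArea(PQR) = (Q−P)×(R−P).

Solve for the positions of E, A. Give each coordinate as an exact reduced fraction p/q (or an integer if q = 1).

1. E_x = -5  [B, D, E are collinear ∩ CE ⟂ BD]
2. E_y = -3  [B, D, E are collinear ∩ CE ⟂ BD]
   → E = (-5, -3)
3. A_x = -16  [2·signedArea(AEC) = -55]
4. A_y = -3  [|AE|² = 121]
   → A = (-16, -3)

A = (-16, -3)
E = (-5, -3)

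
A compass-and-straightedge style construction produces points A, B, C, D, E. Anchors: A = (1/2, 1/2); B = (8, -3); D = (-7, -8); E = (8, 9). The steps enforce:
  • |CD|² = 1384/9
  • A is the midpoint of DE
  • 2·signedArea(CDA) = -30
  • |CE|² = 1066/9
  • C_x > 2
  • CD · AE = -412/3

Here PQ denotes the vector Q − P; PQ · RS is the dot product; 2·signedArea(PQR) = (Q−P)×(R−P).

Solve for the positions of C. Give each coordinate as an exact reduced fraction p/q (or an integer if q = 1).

1. C_x = 3  [2·signedArea(CDA) = -30 ∩ CD · AE = -412/3]
2. C_y = -2/3  [2·signedArea(CDA) = -30 ∩ CD · AE = -412/3]
   → C = (3, -2/3)

C = (3, -2/3)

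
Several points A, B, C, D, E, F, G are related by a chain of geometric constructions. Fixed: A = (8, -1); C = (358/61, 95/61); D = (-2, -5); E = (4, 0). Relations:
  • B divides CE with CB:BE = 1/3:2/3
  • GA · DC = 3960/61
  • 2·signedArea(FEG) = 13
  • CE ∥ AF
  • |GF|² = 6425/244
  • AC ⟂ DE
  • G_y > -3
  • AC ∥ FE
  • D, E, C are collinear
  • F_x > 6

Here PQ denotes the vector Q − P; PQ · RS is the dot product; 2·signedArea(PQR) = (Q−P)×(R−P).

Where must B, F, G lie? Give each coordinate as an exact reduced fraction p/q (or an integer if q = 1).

1. B_x = 320/61  [B divides CE with CB:BE = 1/3:2/3]
2. B_y = 190/183  [B divides CE with CB:BE = 1/3:2/3]
   → B = (320/61, 190/183)
3. F_x = 374/61  [AC ∥ FE ∩ CE ∥ AF]
4. F_y = -156/61  [AC ∥ FE ∩ CE ∥ AF]
   → F = (374/61, -156/61)
5. G_x = 1  [line -480/61·x + -400/61·y + -520/61 = 0 ∩ |GF|² = 6425/244]
6. G_y = -5/2  [line -480/61·x + -400/61·y + -520/61 = 0 ∩ |GF|² = 6425/244]
   → G = (1, -5/2)

B = (320/61, 190/183)
F = (374/61, -156/61)
G = (1, -5/2)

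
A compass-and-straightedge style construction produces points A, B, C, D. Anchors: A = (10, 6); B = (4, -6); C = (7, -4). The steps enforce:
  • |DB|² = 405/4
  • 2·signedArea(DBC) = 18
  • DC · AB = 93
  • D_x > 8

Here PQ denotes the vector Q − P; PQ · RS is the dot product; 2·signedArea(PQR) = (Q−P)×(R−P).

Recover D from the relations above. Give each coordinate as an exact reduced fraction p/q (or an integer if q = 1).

D = (17/2, 3)

1. D_x = 17/2  [DC · AB = 93 ∩ 2·signedArea(DBC) = 18]
2. D_y = 3  [DC · AB = 93 ∩ 2·signedArea(DBC) = 18]
   → D = (17/2, 3)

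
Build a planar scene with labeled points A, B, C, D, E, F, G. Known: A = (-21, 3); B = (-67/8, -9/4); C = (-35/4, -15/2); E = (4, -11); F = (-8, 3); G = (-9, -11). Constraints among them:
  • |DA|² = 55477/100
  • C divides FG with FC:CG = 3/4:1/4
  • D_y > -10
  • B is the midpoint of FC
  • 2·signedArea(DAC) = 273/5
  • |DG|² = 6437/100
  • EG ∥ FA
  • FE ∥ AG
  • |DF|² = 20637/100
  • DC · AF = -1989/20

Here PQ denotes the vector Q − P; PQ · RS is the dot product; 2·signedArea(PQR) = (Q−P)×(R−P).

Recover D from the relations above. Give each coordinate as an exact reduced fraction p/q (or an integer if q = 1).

D = (-11/10, -48/5)

1. D_x = -11/10  [DC · AF = -1989/20 ∩ 2·signedArea(DAC) = 273/5]
2. D_y = -48/5  [DC · AF = -1989/20 ∩ 2·signedArea(DAC) = 273/5]
   → D = (-11/10, -48/5)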